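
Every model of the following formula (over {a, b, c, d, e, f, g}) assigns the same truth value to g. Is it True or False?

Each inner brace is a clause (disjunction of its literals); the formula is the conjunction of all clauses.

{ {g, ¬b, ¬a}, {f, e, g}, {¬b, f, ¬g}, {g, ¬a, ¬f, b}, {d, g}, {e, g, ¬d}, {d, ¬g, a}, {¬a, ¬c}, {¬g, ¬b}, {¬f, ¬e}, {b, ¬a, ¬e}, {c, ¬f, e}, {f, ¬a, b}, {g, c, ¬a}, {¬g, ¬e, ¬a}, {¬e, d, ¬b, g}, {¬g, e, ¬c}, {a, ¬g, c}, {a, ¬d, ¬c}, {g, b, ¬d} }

Suppose g = True.
From the singleton clause (¬b), b = False.
Try d = True.
Try a = False.
From the singleton clause (c), c = True.
Now (¬c) is unsatisfied and unit — conflict.
So a must be the other value — set a = True.
From the singleton clause (¬c), c = False.
From the singleton clause (¬e), e = False.
From the singleton clause (¬f), f = False.
Now (f) is unsatisfied and unit — conflict.
Either choice for a ends in contradiction.
So d must be the other value — set d = False.
From the singleton clause (a), a = True.
From the singleton clause (¬c), c = False.
From the singleton clause (¬e), e = False.
From the singleton clause (¬f), f = False.
Now (f) is unsatisfied and unit — conflict.
Either choice for d ends in contradiction.
So every satisfying assignment has g = False.

False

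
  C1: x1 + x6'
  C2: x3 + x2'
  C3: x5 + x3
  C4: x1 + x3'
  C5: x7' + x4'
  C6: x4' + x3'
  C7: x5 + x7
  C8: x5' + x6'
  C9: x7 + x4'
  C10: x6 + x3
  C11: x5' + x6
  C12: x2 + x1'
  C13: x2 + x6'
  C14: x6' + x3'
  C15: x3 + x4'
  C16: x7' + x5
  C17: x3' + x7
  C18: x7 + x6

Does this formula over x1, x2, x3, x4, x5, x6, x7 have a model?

Branch on x1: set x1 = 1.
Unit clause (x2) forces x2 = 1.
Unit clause (x3) forces x3 = 1.
Unit clause (x4') forces x4 = 0.
Unit clause (x6') forces x6 = 0.
Unit clause (x5') forces x5 = 0.
Unit clause (x7) forces x7 = 1.
Now (x7') is unsatisfied and unit — conflict.
So x1 must be the other value — set x1 = 0.
Unit clause (x6') forces x6 = 0.
Unit clause (x3') forces x3 = 0.
Now (x3) is unsatisfied and unit — conflict.
Neither x1 = 1 nor x1 = 0 works.
No assignment satisfies every clause.

No, unsatisfiable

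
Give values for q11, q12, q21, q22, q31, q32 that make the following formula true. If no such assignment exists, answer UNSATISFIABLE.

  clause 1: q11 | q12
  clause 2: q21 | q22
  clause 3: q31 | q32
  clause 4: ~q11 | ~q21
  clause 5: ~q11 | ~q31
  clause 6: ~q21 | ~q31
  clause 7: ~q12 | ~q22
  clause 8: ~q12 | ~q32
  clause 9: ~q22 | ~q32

UNSATISFIABLE

Try q11 = 1.
The clause (~q21) is unit, so q21 = 0.
The clause (q22) is unit, so q22 = 1.
The clause (~q31) is unit, so q31 = 0.
The clause (q32) is unit, so q32 = 1.
But (~q32) is also a unit clause — contradiction.
Backtrack on q11: now try q11 = 0.
The clause (q12) is unit, so q12 = 1.
The clause (~q22) is unit, so q22 = 0.
The clause (q21) is unit, so q21 = 1.
The clause (~q31) is unit, so q31 = 0.
The clause (q32) is unit, so q32 = 1.
But (~q32) is also a unit clause — contradiction.
Either choice for q11 ends in contradiction.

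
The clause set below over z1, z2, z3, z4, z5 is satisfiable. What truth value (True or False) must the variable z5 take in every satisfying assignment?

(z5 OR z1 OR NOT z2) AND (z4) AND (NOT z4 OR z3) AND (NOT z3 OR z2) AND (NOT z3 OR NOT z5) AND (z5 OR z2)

Suppose z5 = true.
Unit clause (z4) forces z4 = true.
Unit clause (z3) forces z3 = true.
That conflicts with the unit clause (NOT z3).
So every satisfying assignment has z5 = False.

False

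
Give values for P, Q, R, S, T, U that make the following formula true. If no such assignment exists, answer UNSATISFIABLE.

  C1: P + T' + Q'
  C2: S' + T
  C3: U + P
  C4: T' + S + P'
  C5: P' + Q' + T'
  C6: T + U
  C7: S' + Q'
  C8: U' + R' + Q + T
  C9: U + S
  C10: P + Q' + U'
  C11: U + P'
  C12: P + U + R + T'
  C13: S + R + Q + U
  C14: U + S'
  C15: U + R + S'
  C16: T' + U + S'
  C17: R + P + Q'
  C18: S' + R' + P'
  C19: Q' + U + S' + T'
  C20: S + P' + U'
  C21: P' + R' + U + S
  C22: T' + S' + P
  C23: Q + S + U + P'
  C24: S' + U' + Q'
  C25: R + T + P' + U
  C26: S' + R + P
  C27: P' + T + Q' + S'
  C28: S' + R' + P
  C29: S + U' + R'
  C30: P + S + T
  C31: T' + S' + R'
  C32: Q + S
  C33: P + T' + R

Suppose S = 1.
(T) alone gives T = 1.
(Q') alone gives Q = 0.
(U) alone gives U = 1.
(P) alone gives P = 1.
(R') alone gives R = 0.
This assignment satisfies each clause.

P: 1, Q: 0, R: 0, S: 1, T: 1, U: 1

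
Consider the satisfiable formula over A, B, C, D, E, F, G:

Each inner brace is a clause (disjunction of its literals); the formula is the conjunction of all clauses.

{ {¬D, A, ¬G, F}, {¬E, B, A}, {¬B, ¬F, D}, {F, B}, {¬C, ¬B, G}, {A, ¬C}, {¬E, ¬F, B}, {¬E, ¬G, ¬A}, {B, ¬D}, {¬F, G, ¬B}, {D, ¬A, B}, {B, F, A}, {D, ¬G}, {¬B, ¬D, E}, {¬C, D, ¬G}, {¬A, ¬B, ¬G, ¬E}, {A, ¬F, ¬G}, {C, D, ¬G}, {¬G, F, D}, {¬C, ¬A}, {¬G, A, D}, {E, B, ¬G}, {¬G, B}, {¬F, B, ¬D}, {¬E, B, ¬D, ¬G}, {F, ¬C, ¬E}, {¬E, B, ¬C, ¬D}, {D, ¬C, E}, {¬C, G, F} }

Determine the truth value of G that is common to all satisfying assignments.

False

Suppose G = True.
The clause (D) is unit, so D = True.
The clause (B) is unit, so B = True.
The clause (E) is unit, so E = True.
The clause (¬A) is unit, so A = False.
The clause (F) is unit, so F = True.
But (¬F) is also a unit clause — contradiction.
So every satisfying assignment has G = False.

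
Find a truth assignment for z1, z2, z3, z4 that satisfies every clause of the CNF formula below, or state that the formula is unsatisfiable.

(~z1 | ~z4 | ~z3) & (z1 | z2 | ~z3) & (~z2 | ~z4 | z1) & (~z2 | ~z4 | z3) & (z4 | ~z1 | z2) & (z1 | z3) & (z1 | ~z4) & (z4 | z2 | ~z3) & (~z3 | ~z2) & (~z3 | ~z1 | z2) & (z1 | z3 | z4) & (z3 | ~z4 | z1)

z1: 1,  z2: 1,  z3: 0,  z4: 0

Suppose z1 = 1.
Suppose z4 = 0.
From the singleton clause (z2), z2 = 1.
From the singleton clause (~z3), z3 = 0.
All clauses are satisfied.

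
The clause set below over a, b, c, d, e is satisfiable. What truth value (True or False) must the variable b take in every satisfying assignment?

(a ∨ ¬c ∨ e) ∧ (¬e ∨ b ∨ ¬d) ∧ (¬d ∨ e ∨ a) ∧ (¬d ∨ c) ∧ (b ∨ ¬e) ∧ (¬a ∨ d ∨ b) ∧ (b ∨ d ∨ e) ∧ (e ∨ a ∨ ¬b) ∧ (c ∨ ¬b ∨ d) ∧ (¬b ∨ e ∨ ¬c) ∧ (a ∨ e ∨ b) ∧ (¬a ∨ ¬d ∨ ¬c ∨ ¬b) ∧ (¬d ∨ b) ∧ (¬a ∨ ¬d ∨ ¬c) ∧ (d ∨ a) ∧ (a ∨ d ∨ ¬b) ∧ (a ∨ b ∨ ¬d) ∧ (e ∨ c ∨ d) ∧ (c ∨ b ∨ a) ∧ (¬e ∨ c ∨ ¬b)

True

Suppose b = False.
(¬e) alone gives e = False.
(d) alone gives d = True.
But (¬d) is also a unit clause — contradiction.
So every satisfying assignment has b = True.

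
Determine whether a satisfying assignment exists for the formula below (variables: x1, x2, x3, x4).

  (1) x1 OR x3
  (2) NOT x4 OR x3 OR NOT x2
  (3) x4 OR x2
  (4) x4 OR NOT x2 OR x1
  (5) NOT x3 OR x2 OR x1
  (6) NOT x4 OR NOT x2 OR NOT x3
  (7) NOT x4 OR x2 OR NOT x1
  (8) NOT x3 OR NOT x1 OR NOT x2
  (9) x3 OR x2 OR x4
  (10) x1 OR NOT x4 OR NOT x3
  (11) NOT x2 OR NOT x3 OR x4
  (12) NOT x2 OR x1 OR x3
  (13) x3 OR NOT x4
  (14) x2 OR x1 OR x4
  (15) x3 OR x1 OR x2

Yes

Branch on x1: set x1 = true.
Branch on x4: set x4 = false.
(x2) alone gives x2 = true.
(NOT x3) alone gives x3 = false.
Every clause now holds.
A satisfying assignment: x1=true; x2=true; x3=false; x4=false.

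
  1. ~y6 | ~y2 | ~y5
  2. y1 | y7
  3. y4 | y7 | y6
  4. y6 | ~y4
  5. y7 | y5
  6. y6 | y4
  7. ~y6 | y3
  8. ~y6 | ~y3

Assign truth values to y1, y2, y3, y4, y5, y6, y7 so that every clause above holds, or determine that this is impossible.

UNSATISFIABLE

Try y1 = 1.
Try y6 = 1.
From the singleton clause (y3), y3 = 1.
Now (~y3) is unsatisfied and unit — conflict.
So y6 must be the other value — set y6 = 0.
From the singleton clause (~y4), y4 = 0.
Now (y4) is unsatisfied and unit — conflict.
Either choice for y6 ends in contradiction.
So y1 must be the other value — set y1 = 0.
From the singleton clause (y7), y7 = 1.
Try y6 = 1.
From the singleton clause (y3), y3 = 1.
Now (~y3) is unsatisfied and unit — conflict.
So y6 must be the other value — set y6 = 0.
From the singleton clause (~y4), y4 = 0.
Now (y4) is unsatisfied and unit — conflict.
Either choice for y6 ends in contradiction.
Either choice for y1 ends in contradiction.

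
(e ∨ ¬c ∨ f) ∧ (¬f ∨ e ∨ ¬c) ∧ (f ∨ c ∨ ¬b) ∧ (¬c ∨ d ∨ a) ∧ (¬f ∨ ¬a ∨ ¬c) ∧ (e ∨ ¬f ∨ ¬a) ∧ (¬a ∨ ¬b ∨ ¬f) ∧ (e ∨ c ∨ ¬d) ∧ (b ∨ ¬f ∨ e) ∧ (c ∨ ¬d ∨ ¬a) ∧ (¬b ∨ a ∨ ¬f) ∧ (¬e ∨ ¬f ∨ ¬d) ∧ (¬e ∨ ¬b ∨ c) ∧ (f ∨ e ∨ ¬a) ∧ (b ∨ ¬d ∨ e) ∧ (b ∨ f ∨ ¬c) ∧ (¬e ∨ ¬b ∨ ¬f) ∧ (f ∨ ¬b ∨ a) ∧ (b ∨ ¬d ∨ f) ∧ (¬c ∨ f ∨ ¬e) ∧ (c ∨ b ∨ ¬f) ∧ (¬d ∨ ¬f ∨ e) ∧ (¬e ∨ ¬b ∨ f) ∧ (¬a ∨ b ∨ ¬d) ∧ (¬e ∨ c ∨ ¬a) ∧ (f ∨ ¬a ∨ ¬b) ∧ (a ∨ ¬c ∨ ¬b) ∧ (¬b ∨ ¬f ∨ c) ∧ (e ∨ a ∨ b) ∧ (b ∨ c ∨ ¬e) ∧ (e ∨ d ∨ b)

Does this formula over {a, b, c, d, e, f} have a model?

Case e = True:
Case f = False:
Unit clause (¬c) forces c = False.
Unit clause (¬b) forces b = False.
But (b) is also a unit clause — contradiction.
Backtrack on f: now try f = True.
Unit clause (¬d) forces d = False.
Unit clause (¬b) forces b = False.
Unit clause (c) forces c = True.
Unit clause (a) forces a = True.
But (¬a) is also a unit clause — contradiction.
Neither f = True nor f = False works.
Backtrack on e: now try e = False.
Case c = False:
Unit clause (¬d) forces d = False.
Unit clause (b) forces b = True.
Unit clause (f) forces f = True.
But (¬f) is also a unit clause — contradiction.
Backtrack on c: now try c = True.
Unit clause (f) forces f = True.
But (¬f) is also a unit clause — contradiction.
Neither c = True nor c = False works.
Neither e = True nor e = False works.
No assignment satisfies every clause.

No, unsatisfiable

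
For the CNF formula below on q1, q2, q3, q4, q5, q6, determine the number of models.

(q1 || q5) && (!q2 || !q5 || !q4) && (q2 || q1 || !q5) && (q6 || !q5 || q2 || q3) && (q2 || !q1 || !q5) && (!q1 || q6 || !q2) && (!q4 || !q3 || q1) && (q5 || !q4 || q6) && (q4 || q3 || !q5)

13

There are 2^6 = 64 truth assignments over (q1, q2, q3, q4, q5, q6).
Split on q2. With q2 = true, the clauses containing q2 are satisfied and !q2 drops from the rest; 7 of the 2^5 = 32 assignments to the other variables satisfy what remains.
With q2 = false, by the same count on the reduced clause set, 6 assignments work.
(One model: q1=F, q2=T, q3=T, q4=F, q5=T, q6=F.)
Total: 7 + 6 = 13.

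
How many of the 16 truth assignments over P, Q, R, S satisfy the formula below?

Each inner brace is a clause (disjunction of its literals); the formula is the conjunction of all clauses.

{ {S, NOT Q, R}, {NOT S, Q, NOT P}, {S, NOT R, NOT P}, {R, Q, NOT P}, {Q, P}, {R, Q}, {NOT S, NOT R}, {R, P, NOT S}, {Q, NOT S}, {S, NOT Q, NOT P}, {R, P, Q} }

There are 2^4 = 16 truth assignments over (P, Q, R, S).
Split on R. With R = true, the clauses containing R are satisfied and NOT R drops from the rest; 1 of the 2^3 = 8 assignments to the other variables satisfy what remains.
With R = false, by the same count on the reduced clause set, 1 assignment works.
(One model: P=F, Q=T, R=T, S=F.)
Total: 1 + 1 = 2.

2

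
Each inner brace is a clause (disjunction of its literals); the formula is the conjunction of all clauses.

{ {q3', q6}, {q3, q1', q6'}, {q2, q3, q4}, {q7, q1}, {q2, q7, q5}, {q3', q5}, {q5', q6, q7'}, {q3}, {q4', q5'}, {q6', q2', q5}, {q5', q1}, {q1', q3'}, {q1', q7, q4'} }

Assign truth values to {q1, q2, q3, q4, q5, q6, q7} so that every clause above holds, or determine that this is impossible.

Unit clause (q3) forces q3 = 1.
Unit clause (q6) forces q6 = 1.
Unit clause (q5) forces q5 = 1.
Unit clause (q4') forces q4 = 0.
Unit clause (q1) forces q1 = 1.
But (q1') is also a unit clause — contradiction.

UNSATISFIABLE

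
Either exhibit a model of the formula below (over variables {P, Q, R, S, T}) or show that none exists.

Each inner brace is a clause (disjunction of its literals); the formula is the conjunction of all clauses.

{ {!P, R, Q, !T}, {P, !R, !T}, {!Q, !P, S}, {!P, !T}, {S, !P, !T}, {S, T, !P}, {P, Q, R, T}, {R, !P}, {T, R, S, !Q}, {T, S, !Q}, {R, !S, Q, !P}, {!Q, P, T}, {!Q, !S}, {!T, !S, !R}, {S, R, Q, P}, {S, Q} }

Case P = true:
Unit clause (!T) forces T = false.
Unit clause (S) forces S = true.
Unit clause (R) forces R = true.
Unit clause (!Q) forces Q = false.
All clauses are satisfied.

P: true; Q: false; R: true; S: true; T: false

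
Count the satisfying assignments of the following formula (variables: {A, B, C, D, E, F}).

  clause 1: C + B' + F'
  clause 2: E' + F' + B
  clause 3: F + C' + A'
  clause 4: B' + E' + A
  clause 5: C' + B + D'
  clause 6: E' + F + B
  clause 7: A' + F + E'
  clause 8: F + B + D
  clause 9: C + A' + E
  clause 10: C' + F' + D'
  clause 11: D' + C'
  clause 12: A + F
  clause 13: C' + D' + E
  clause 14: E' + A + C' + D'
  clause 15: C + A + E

5

There are 2^6 = 64 truth assignments over (A, B, C, D, E, F).
Split on D. With D = 1, the clauses containing D are satisfied and D' drops from the rest; 0 of the 2^5 = 32 assignments to the other variables satisfy what remains.
With D = 0, by the same count on the reduced clause set, 5 assignments work.
(One model: A=F, B=F, C=T, D=F, E=F, F=T.)
Total: 0 + 5 = 5.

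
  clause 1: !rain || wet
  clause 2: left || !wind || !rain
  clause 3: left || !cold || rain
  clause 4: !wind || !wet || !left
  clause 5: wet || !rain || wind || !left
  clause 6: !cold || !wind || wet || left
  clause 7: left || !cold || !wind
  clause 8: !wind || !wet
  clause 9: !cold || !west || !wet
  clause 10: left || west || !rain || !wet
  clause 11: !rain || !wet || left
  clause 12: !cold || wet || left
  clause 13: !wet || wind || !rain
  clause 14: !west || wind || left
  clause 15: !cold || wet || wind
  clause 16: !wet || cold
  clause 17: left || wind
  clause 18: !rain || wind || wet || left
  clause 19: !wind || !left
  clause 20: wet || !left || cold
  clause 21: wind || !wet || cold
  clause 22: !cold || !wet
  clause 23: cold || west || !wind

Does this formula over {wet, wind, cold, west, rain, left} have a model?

Satisfiable

Case rain = false:
Case left = false:
(!cold) alone gives cold = false.
(!wet) alone gives wet = false.
(wind) alone gives wind = true.
(west) alone gives west = true.
Every clause now holds.
A satisfying assignment: wet ↦ false,  wind ↦ true,  cold ↦ false,  west ↦ true,  rain ↦ false,  left ↦ false.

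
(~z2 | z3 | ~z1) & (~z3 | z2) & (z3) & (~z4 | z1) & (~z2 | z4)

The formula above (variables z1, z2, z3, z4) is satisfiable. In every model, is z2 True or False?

Suppose z2 = 0.
Unit clause (~z3) forces z3 = 0.
Now (z3) is unsatisfied and unit — conflict.
So every satisfying assignment has z2 = True.

True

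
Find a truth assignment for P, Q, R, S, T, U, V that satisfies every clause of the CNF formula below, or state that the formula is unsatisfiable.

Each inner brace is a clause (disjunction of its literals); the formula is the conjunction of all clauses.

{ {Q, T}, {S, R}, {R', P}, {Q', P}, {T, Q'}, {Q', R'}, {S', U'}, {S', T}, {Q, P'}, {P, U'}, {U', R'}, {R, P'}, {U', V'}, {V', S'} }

P: 0,  Q: 0,  R: 0,  S: 1,  T: 1,  U: 0,  V: 0

Suppose Q = 0.
From the singleton clause (T), T = 1.
From the singleton clause (P'), P = 0.
From the singleton clause (R'), R = 0.
From the singleton clause (S), S = 1.
From the singleton clause (U'), U = 0.
From the singleton clause (V'), V = 0.
This assignment satisfies each clause.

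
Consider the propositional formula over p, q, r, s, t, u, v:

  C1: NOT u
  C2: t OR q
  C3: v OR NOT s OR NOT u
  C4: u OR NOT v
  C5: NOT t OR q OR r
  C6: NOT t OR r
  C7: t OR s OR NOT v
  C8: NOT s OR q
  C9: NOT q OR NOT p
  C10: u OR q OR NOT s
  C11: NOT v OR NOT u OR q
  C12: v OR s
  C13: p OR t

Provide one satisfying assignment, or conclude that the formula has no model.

p: false, q: true, r: true, s: true, t: true, u: false, v: false

The clause (NOT u) is unit, so u = false.
The clause (NOT v) is unit, so v = false.
The clause (s) is unit, so s = true.
The clause (q) is unit, so q = true.
The clause (NOT p) is unit, so p = false.
The clause (t) is unit, so t = true.
The clause (r) is unit, so r = true.
Every clause now holds.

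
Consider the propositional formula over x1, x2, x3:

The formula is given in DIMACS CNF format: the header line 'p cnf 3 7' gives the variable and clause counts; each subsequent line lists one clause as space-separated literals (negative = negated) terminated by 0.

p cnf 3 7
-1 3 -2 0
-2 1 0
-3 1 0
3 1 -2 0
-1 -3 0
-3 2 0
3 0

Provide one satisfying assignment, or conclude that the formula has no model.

UNSATISFIABLE

From the singleton clause (x3), x3 = True.
From the singleton clause (x1), x1 = True.
Now (¬x1) is unsatisfied and unit — conflict.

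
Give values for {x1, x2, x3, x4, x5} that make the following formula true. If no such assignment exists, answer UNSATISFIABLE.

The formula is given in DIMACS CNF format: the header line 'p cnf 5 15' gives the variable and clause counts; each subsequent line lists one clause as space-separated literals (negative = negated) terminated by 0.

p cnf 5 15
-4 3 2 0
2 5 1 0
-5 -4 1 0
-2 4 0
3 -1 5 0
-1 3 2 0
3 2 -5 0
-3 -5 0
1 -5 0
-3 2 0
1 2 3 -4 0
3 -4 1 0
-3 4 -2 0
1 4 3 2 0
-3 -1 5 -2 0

Suppose x2 = True.
Unit clause (x4) forces x4 = True.
Suppose x5 = False.
Suppose x3 = True.
Unit clause (¬x1) forces x1 = False.
All clauses are satisfied.

x1 ↦ False,  x2 ↦ True,  x3 ↦ True,  x4 ↦ True,  x5 ↦ False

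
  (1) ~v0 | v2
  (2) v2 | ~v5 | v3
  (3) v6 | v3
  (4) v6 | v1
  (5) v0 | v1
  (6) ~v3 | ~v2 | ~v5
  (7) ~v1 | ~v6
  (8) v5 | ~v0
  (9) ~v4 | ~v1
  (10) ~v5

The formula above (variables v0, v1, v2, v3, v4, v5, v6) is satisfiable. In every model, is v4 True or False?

False

Suppose v4 = 1.
Unit clause (~v1) forces v1 = 0.
Unit clause (v6) forces v6 = 1.
Unit clause (v0) forces v0 = 1.
Unit clause (v2) forces v2 = 1.
Unit clause (v5) forces v5 = 1.
But (~v5) is also a unit clause — contradiction.
So every satisfying assignment has v4 = False.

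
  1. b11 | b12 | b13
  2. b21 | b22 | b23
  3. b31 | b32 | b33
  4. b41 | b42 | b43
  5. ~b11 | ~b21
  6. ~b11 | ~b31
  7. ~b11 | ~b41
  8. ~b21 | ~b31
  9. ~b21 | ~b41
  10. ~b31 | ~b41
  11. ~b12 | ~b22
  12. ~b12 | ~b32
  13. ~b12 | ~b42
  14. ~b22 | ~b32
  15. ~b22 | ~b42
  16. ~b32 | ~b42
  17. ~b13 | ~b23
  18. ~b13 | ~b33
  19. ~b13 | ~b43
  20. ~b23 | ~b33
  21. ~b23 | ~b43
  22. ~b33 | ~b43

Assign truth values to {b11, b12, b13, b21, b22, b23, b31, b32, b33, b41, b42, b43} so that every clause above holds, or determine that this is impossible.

UNSATISFIABLE

Try b11 = 0.
Try b12 = 1.
The clause (~b22) is unit, so b22 = 0.
The clause (~b32) is unit, so b32 = 0.
The clause (~b42) is unit, so b42 = 0.
Try b21 = 1.
The clause (~b31) is unit, so b31 = 0.
The clause (b33) is unit, so b33 = 1.
The clause (~b41) is unit, so b41 = 0.
The clause (b43) is unit, so b43 = 1.
Now (~b43) is unsatisfied and unit — conflict.
Undo b21 and try b21 = 0.
The clause (b23) is unit, so b23 = 1.
The clause (~b13) is unit, so b13 = 0.
The clause (~b33) is unit, so b33 = 0.
The clause (b31) is unit, so b31 = 1.
The clause (~b41) is unit, so b41 = 0.
The clause (b43) is unit, so b43 = 1.
Now (~b43) is unsatisfied and unit — conflict.
Neither b21 = 1 nor b21 = 0 works.
Undo b12 and try b12 = 0.
The clause (b13) is unit, so b13 = 1.
The clause (~b23) is unit, so b23 = 0.
The clause (~b33) is unit, so b33 = 0.
The clause (~b43) is unit, so b43 = 0.
Try b21 = 1.
The clause (~b31) is unit, so b31 = 0.
The clause (b32) is unit, so b32 = 1.
The clause (~b41) is unit, so b41 = 0.
The clause (b42) is unit, so b42 = 1.
Now (~b42) is unsatisfied and unit — conflict.
Undo b21 and try b21 = 0.
The clause (b22) is unit, so b22 = 1.
The clause (~b32) is unit, so b32 = 0.
The clause (b31) is unit, so b31 = 1.
The clause (~b41) is unit, so b41 = 0.
The clause (b42) is unit, so b42 = 1.
Now (~b42) is unsatisfied and unit — conflict.
Neither b21 = 1 nor b21 = 0 works.
Neither b12 = 1 nor b12 = 0 works.
Undo b11 and try b11 = 1.
The clause (~b21) is unit, so b21 = 0.
The clause (~b31) is unit, so b31 = 0.
The clause (~b41) is unit, so b41 = 0.
Try b22 = 1.
The clause (~b12) is unit, so b12 = 0.
The clause (~b32) is unit, so b32 = 0.
The clause (b33) is unit, so b33 = 1.
The clause (~b42) is unit, so b42 = 0.
The clause (b43) is unit, so b43 = 1.
Now (~b43) is unsatisfied and unit — conflict.
Undo b22 and try b22 = 0.
The clause (b23) is unit, so b23 = 1.
The clause (~b13) is unit, so b13 = 0.
The clause (~b33) is unit, so b33 = 0.
The clause (b32) is unit, so b32 = 1.
The clause (~b12) is unit, so b12 = 0.
The clause (~b42) is unit, so b42 = 0.
The clause (b43) is unit, so b43 = 1.
Now (~b43) is unsatisfied and unit — conflict.
Neither b22 = 1 nor b22 = 0 works.
Neither b11 = 1 nor b11 = 0 works.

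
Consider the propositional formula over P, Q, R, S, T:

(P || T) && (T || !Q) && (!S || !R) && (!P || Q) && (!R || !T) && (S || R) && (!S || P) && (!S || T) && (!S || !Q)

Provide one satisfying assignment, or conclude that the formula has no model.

Case P = true:
The clause (Q) is unit, so Q = true.
The clause (T) is unit, so T = true.
The clause (!R) is unit, so R = false.
The clause (S) is unit, so S = true.
That conflicts with the unit clause (!S).
Undo P and try P = false.
The clause (T) is unit, so T = true.
The clause (!R) is unit, so R = false.
The clause (S) is unit, so S = true.
That conflicts with the unit clause (!S).
Neither P = true nor P = false works.

UNSATISFIABLE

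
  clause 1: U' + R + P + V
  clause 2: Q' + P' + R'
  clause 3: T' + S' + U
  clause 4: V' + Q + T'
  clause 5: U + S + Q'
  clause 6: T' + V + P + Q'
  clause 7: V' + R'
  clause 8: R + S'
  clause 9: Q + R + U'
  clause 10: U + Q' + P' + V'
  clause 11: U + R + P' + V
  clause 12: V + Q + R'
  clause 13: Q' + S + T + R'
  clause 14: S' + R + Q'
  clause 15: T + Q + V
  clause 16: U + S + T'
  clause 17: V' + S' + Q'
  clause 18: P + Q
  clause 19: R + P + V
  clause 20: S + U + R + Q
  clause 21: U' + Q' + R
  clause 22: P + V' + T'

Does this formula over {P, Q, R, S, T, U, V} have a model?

Yes, satisfiable

Suppose V = 0.
Suppose R = 1.
From the singleton clause (Q), Q = 1.
From the singleton clause (P'), P = 0.
From the singleton clause (T'), T = 0.
From the singleton clause (S), S = 1.
No clause remains; U is free.
A satisfying assignment: P ↦ 0, Q ↦ 1, R ↦ 1, S ↦ 1, T ↦ 0, U ↦ 1, V ↦ 0.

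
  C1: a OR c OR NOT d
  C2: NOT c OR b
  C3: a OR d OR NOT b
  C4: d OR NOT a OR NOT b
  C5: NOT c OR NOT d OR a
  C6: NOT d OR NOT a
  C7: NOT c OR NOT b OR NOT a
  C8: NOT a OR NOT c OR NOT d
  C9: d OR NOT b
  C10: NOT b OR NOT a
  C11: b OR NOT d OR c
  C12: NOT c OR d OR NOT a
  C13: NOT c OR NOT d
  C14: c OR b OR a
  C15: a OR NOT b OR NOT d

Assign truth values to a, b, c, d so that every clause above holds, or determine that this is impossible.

Branch on c: set c = false.
Branch on a: set a = true.
Unit clause (NOT d) forces d = false.
Unit clause (NOT b) forces b = false.
Every clause now holds.

a=true,  b=false,  c=false,  d=false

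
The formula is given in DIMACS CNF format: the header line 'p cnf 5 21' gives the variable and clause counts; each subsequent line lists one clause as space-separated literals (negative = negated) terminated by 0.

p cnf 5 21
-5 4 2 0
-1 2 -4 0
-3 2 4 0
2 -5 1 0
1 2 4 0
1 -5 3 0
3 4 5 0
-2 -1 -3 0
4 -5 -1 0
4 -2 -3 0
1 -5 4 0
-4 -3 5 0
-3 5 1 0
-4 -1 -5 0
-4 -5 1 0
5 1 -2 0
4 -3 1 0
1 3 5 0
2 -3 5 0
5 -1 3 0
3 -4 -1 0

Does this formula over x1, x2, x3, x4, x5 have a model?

No, unsatisfiable

Case x5 = False:
Case x3 = True:
From the singleton clause (¬x4), x4 = False.
From the singleton clause (x2), x2 = True.
That conflicts with the unit clause (¬x2).
That branch fails; take x3 = False instead.
From the singleton clause (x4), x4 = True.
From the singleton clause (x1), x1 = True.
That conflicts with the unit clause (¬x1).
Either choice for x3 ends in contradiction.
That branch fails; take x5 = True instead.
Case x4 = True:
From the singleton clause (¬x1), x1 = False.
That conflicts with the unit clause (x1).
That branch fails; take x4 = False instead.
From the singleton clause (x2), x2 = True.
From the singleton clause (¬x1), x1 = False.
That conflicts with the unit clause (x1).
Either choice for x4 ends in contradiction.
Either choice for x5 ends in contradiction.
No assignment satisfies every clause.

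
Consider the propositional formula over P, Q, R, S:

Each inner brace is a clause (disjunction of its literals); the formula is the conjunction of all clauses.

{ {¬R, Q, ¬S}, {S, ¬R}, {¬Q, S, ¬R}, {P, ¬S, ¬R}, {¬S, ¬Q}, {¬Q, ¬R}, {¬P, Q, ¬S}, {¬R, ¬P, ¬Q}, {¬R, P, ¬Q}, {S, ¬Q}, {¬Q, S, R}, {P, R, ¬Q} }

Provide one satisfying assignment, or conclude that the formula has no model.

P: False, Q: False, R: False, S: True

Try S = True.
The clause (¬Q) is unit, so Q = False.
The clause (¬R) is unit, so R = False.
The clause (¬P) is unit, so P = False.
This assignment satisfies each clause.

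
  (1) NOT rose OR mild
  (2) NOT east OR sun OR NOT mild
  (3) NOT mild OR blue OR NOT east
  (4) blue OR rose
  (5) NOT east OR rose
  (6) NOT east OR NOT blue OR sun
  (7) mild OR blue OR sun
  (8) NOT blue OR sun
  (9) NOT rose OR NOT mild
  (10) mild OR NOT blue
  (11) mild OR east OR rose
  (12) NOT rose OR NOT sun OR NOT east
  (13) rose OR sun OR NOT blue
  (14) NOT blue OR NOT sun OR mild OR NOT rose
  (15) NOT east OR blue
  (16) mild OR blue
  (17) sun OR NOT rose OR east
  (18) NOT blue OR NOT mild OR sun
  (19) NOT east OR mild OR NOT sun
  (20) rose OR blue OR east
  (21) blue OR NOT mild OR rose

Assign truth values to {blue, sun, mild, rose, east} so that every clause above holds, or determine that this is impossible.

Try rose = false.
(blue) alone gives blue = true.
(NOT east) alone gives east = false.
(sun) alone gives sun = true.
(mild) alone gives mild = true.
This assignment satisfies each clause.

blue: true; sun: true; mild: true; rose: false; east: false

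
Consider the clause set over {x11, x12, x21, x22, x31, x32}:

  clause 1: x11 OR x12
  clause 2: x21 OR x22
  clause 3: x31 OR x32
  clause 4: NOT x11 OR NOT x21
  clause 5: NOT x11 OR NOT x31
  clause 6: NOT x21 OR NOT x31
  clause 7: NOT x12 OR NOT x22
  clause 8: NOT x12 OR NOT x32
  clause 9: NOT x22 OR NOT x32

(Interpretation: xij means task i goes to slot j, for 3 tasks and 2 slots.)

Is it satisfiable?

Suppose x11 = true.
The clause (NOT x21) is unit, so x21 = false.
The clause (x22) is unit, so x22 = true.
The clause (NOT x31) is unit, so x31 = false.
The clause (x32) is unit, so x32 = true.
Now (NOT x32) is unsatisfied and unit — conflict.
So x11 must be the other value — set x11 = false.
The clause (x12) is unit, so x12 = true.
The clause (NOT x22) is unit, so x22 = false.
The clause (x21) is unit, so x21 = true.
The clause (NOT x31) is unit, so x31 = false.
The clause (x32) is unit, so x32 = true.
Now (NOT x32) is unsatisfied and unit — conflict.
Either choice for x11 ends in contradiction.
No assignment satisfies every clause.

No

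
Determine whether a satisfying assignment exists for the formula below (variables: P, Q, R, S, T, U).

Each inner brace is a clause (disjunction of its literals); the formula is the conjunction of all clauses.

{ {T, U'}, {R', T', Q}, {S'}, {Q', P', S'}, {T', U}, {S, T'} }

Yes, satisfiable

(S') alone gives S = 0.
(T') alone gives T = 0.
(U') alone gives U = 0.
No clause remains; P, Q, R are free.
A satisfying assignment: P=1, Q=1, R=0, S=0, T=0, U=0.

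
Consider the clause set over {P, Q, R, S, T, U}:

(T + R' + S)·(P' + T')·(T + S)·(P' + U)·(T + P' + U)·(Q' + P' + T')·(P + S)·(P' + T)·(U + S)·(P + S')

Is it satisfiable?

No, unsatisfiable

Case P = 0:
The clause (S) is unit, so S = 1.
That conflicts with the unit clause (S').
That branch fails; take P = 1 instead.
The clause (T') is unit, so T = 0.
That conflicts with the unit clause (T).
Neither P = 1 nor P = 0 works.
No assignment satisfies every clause.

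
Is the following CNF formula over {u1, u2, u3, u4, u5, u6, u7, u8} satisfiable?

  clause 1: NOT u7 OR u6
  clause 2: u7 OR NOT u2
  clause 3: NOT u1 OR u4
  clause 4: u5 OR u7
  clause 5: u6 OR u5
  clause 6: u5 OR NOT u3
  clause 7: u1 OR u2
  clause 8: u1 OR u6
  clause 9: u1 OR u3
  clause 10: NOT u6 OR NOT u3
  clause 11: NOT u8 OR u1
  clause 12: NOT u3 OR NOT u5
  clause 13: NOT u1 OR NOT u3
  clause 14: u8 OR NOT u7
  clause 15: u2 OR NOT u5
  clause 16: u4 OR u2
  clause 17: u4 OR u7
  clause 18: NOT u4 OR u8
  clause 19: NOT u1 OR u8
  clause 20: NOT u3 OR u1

Yes

Case u7 = true:
From the singleton clause (u6), u6 = true.
From the singleton clause (NOT u3), u3 = false.
From the singleton clause (u1), u1 = true.
From the singleton clause (u4), u4 = true.
From the singleton clause (u8), u8 = true.
Case u2 = true:
Every clause is now satisfied; u5 is unconstrained.
A satisfying assignment: u1=true; u2=true; u3=false; u4=true; u5=false; u6=true; u7=true; u8=true.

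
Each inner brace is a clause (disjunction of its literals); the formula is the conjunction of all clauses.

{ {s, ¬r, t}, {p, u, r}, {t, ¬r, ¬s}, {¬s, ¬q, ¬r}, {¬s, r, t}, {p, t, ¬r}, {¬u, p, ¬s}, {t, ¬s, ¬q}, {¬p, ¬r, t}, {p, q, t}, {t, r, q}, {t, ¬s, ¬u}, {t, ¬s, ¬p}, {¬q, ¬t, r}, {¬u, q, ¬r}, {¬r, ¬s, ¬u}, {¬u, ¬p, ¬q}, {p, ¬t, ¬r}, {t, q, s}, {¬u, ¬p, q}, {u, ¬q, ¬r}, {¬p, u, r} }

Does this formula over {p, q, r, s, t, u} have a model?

Case s = False:
Case r = False:
Case p = False:
The clause (u) is unit, so u = True.
Case q = False:
The clause (t) is unit, so t = True.
Every clause now holds.
A satisfying assignment: p ↦ False, q ↦ False, r ↦ False, s ↦ False, t ↦ True, u ↦ True.

Yes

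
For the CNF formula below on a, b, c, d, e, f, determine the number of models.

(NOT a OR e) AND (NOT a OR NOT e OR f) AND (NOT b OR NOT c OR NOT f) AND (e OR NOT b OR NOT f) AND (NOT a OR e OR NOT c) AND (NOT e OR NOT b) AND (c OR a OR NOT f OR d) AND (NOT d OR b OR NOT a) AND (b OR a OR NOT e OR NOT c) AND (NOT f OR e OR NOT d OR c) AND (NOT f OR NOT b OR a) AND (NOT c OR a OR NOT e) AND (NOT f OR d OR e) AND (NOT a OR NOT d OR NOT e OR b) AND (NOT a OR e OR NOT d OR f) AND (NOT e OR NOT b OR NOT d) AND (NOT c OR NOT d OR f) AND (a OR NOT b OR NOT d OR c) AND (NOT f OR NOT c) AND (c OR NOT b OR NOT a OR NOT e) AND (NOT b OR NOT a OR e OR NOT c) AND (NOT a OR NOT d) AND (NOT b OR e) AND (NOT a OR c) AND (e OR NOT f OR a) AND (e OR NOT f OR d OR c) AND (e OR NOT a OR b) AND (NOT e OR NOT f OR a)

5

There are 2^6 = 64 truth assignments over (a, b, c, d, e, f).
Split on e. With e = true, the clauses containing e are satisfied and NOT e drops from the rest; 2 of the 2^5 = 32 assignments to the other variables satisfy what remains.
With e = false, by the same count on the reduced clause set, 3 assignments work.
(One model: a=F, b=F, c=F, d=F, e=F, f=F.)
Total: 2 + 3 = 5.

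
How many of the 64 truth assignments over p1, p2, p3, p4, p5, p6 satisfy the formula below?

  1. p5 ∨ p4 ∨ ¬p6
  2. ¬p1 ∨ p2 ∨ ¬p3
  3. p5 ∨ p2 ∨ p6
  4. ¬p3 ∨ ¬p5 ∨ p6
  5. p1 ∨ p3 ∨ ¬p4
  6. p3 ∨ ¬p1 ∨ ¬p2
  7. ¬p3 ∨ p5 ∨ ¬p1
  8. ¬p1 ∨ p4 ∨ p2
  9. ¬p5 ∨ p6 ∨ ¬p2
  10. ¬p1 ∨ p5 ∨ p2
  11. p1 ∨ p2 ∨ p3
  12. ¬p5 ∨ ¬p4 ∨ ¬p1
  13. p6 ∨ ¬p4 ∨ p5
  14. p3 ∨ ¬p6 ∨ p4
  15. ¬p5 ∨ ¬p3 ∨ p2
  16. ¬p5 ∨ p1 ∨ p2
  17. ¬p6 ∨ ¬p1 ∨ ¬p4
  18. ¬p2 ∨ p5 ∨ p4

There are 2^6 = 64 truth assignments over (p1, p2, p3, p4, p5, p6).
Split on p6. With p6 = True, the clauses containing p6 are satisfied and ¬p6 drops from the rest; 5 of the 2^5 = 32 assignments to the other variables satisfy what remains.
With p6 = False, by the same count on the reduced clause set, 0 assignments work.
(One model: p1=F, p2=F, p3=T, p4=T, p5=F, p6=T.)
Total: 5 + 0 = 5.

5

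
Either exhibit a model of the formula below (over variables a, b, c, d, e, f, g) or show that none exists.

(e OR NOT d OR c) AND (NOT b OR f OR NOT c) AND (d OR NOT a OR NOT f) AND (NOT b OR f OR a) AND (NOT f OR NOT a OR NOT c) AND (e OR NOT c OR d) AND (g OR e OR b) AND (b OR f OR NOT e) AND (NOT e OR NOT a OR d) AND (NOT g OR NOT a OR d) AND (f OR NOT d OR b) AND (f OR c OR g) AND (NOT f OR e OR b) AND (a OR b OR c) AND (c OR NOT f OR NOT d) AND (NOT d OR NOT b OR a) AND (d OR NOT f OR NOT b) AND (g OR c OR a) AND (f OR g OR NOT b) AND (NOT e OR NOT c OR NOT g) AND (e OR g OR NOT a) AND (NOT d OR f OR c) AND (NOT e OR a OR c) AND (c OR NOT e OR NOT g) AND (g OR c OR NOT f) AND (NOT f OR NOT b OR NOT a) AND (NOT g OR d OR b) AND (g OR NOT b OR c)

a: false; b: false; c: true; d: true; e: true; f: true; g: false

Branch on e: set e = true.
Branch on b: set b = false.
(f) alone gives f = true.
Branch on d: set d = true.
(c) alone gives c = true.
(NOT a) alone gives a = false.
(NOT g) alone gives g = false.
Every clause now holds.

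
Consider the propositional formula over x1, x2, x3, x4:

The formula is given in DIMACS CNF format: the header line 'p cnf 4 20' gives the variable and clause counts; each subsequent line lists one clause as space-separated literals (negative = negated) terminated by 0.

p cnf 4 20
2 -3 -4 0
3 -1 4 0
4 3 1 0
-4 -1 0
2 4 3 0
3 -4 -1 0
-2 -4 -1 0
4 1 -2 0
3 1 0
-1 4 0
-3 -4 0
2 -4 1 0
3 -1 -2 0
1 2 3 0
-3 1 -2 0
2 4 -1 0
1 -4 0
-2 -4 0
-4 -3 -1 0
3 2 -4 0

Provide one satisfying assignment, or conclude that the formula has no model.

Branch on x4: set x4 = False.
(¬x1) alone gives x1 = False.
(x3) alone gives x3 = True.
(¬x2) alone gives x2 = False.
This assignment satisfies each clause.

x1 ↦ False, x2 ↦ False, x3 ↦ True, x4 ↦ False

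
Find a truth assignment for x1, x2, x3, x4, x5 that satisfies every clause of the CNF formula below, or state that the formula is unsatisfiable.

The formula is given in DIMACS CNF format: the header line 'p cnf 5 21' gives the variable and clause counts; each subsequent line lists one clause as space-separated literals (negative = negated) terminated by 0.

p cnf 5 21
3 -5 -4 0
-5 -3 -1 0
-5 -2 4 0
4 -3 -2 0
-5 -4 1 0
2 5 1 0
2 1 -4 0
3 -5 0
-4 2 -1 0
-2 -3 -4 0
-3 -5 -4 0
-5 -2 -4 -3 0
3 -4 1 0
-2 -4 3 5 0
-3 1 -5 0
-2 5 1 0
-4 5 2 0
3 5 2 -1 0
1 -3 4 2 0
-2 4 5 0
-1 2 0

UNSATISFIABLE

Branch on x3: set x3 = True.
Branch on x5: set x5 = False.
Branch on x4: set x4 = True.
The clause (¬x2) is unit, so x2 = False.
That conflicts with the unit clause (x2).
Undo x4 and try x4 = False.
The clause (¬x2) is unit, so x2 = False.
The clause (x1) is unit, so x1 = True.
That conflicts with the unit clause (¬x1).
Both values of x4 lead to a conflict.
Undo x5 and try x5 = True.
The clause (¬x1) is unit, so x1 = False.
That conflicts with the unit clause (x1).
Both values of x5 lead to a conflict.
Undo x3 and try x3 = False.
The clause (¬x5) is unit, so x5 = False.
Branch on x2: set x2 = True.
The clause (¬x4) is unit, so x4 = False.
That conflicts with the unit clause (x4).
Undo x2 and try x2 = False.
The clause (x1) is unit, so x1 = True.
That conflicts with the unit clause (¬x1).
Both values of x2 lead to a conflict.
Both values of x3 lead to a conflict.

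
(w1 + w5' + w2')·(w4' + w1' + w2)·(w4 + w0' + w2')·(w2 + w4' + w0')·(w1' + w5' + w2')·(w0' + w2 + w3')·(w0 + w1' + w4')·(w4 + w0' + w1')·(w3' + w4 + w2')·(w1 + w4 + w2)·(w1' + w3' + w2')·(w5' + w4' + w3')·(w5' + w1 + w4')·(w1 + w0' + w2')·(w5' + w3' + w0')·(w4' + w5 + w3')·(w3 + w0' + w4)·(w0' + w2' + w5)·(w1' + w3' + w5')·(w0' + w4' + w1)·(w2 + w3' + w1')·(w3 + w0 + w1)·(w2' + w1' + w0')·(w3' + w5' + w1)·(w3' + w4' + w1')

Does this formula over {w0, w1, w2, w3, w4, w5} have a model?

Branch on w1: set w1 = 1.
Branch on w4: set w4 = 0.
The clause (w0') is unit, so w0 = 0.
Branch on w5: set w5 = 0.
Branch on w3: set w3 = 0.
All clauses hold; w2 can take either value.
A satisfying assignment: w0=0; w1=1; w2=1; w3=0; w4=0; w5=0.

Yes, satisfiable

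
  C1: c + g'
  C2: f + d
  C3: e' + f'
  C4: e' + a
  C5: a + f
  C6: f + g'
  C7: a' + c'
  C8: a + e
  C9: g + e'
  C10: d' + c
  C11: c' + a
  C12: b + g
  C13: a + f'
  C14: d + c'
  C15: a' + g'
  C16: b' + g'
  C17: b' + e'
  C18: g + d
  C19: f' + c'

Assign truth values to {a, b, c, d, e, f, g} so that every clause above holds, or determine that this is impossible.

Suppose c = 1.
Unit clause (a') forces a = 0.
But (a) is also a unit clause — contradiction.
So c must be the other value — set c = 0.
Unit clause (g') forces g = 0.
Unit clause (e') forces e = 0.
Unit clause (a) forces a = 1.
Unit clause (d') forces d = 0.
But (d) is also a unit clause — contradiction.
Either choice for c ends in contradiction.

UNSATISFIABLE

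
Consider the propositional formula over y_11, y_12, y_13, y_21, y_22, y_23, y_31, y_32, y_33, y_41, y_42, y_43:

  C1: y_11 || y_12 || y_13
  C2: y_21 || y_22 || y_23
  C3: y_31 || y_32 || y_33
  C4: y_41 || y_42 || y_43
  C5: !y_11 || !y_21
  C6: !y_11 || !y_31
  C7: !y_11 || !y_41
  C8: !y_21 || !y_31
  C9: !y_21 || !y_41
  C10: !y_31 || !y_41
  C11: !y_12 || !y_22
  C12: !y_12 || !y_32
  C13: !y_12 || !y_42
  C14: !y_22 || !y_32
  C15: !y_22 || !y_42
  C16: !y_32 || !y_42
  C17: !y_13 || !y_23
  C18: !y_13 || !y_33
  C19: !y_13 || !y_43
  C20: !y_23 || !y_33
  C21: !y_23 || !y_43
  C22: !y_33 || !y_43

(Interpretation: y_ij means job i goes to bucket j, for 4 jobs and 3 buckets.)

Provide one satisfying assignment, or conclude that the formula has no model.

UNSATISFIABLE

Case y_11 = false:
Case y_12 = true:
(!y_22) alone gives y_22 = false.
(!y_32) alone gives y_32 = false.
(!y_42) alone gives y_42 = false.
Case y_21 = true:
(!y_31) alone gives y_31 = false.
(y_33) alone gives y_33 = true.
(!y_41) alone gives y_41 = false.
(y_43) alone gives y_43 = true.
But (!y_43) is also a unit clause — contradiction.
Undo y_21 and try y_21 = false.
(y_23) alone gives y_23 = true.
(!y_13) alone gives y_13 = false.
(!y_33) alone gives y_33 = false.
(y_31) alone gives y_31 = true.
(!y_41) alone gives y_41 = false.
(y_43) alone gives y_43 = true.
But (!y_43) is also a unit clause — contradiction.
Either choice for y_21 ends in contradiction.
Undo y_12 and try y_12 = false.
(y_13) alone gives y_13 = true.
(!y_23) alone gives y_23 = false.
(!y_33) alone gives y_33 = false.
(!y_43) alone gives y_43 = false.
Case y_21 = true:
(!y_31) alone gives y_31 = false.
(y_32) alone gives y_32 = true.
(!y_41) alone gives y_41 = false.
(y_42) alone gives y_42 = true.
But (!y_42) is also a unit clause — contradiction.
Undo y_21 and try y_21 = false.
(y_22) alone gives y_22 = true.
(!y_32) alone gives y_32 = false.
(y_31) alone gives y_31 = true.
(!y_41) alone gives y_41 = false.
(y_42) alone gives y_42 = true.
But (!y_42) is also a unit clause — contradiction.
Either choice for y_21 ends in contradiction.
Either choice for y_12 ends in contradiction.
Undo y_11 and try y_11 = true.
(!y_21) alone gives y_21 = false.
(!y_31) alone gives y_31 = false.
(!y_41) alone gives y_41 = false.
Case y_22 = true:
(!y_12) alone gives y_12 = false.
(!y_32) alone gives y_32 = false.
(y_33) alone gives y_33 = true.
(!y_42) alone gives y_42 = false.
(y_43) alone gives y_43 = true.
But (!y_43) is also a unit clause — contradiction.
Undo y_22 and try y_22 = false.
(y_23) alone gives y_23 = true.
(!y_13) alone gives y_13 = false.
(!y_33) alone gives y_33 = false.
(y_32) alone gives y_32 = true.
(!y_12) alone gives y_12 = false.
(!y_42) alone gives y_42 = false.
(y_43) alone gives y_43 = true.
But (!y_43) is also a unit clause — contradiction.
Either choice for y_22 ends in contradiction.
Either choice for y_11 ends in contradiction.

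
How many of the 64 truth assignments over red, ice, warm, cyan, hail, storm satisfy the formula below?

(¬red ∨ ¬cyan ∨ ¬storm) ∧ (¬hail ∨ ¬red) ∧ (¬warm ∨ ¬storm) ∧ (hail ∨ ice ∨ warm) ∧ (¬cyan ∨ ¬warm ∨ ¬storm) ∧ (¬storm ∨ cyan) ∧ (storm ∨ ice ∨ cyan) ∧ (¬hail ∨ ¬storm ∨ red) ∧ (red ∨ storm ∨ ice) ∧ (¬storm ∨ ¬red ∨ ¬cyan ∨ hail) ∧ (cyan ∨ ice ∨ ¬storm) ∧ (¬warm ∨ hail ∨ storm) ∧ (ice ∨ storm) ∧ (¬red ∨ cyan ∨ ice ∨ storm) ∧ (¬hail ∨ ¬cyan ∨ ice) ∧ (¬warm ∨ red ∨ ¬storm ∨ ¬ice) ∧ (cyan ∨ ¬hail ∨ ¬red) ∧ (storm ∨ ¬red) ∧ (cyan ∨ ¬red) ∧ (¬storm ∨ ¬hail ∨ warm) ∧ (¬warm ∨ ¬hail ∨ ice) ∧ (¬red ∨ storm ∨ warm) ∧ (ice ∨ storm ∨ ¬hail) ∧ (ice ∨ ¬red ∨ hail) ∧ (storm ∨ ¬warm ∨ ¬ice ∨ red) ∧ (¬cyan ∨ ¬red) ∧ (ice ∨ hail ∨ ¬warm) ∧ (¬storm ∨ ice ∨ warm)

5

There are 2^6 = 64 truth assignments over (red, ice, warm, cyan, hail, storm).
Split on cyan. With cyan = True, the clauses containing cyan are satisfied and ¬cyan drops from the rest; 3 of the 2^5 = 32 assignments to the other variables satisfy what remains.
With cyan = False, by the same count on the reduced clause set, 2 assignments work.
Total: 3 + 2 = 5.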